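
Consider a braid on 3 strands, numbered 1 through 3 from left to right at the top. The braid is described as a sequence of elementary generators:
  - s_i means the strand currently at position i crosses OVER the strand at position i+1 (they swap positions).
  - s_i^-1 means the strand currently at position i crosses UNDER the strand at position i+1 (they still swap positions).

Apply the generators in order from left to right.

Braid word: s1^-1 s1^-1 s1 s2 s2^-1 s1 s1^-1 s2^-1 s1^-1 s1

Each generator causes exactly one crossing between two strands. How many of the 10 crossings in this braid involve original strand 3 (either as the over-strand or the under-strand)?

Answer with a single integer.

Gen 1: crossing 1x2. Involves strand 3? no. Count so far: 0
Gen 2: crossing 2x1. Involves strand 3? no. Count so far: 0
Gen 3: crossing 1x2. Involves strand 3? no. Count so far: 0
Gen 4: crossing 1x3. Involves strand 3? yes. Count so far: 1
Gen 5: crossing 3x1. Involves strand 3? yes. Count so far: 2
Gen 6: crossing 2x1. Involves strand 3? no. Count so far: 2
Gen 7: crossing 1x2. Involves strand 3? no. Count so far: 2
Gen 8: crossing 1x3. Involves strand 3? yes. Count so far: 3
Gen 9: crossing 2x3. Involves strand 3? yes. Count so far: 4
Gen 10: crossing 3x2. Involves strand 3? yes. Count so far: 5

Answer: 5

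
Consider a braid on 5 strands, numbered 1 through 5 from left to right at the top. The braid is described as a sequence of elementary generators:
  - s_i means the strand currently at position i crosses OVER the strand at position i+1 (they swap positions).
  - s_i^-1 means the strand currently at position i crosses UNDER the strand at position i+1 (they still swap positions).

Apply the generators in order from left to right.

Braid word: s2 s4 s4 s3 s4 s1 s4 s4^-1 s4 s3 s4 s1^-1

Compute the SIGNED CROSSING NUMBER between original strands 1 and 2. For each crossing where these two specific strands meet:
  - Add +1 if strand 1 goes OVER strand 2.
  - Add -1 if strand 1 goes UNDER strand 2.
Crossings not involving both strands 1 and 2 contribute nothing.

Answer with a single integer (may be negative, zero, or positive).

Answer: 0

Derivation:
Gen 1: crossing 2x3. Both 1&2? no. Sum: 0
Gen 2: crossing 4x5. Both 1&2? no. Sum: 0
Gen 3: crossing 5x4. Both 1&2? no. Sum: 0
Gen 4: crossing 2x4. Both 1&2? no. Sum: 0
Gen 5: crossing 2x5. Both 1&2? no. Sum: 0
Gen 6: crossing 1x3. Both 1&2? no. Sum: 0
Gen 7: crossing 5x2. Both 1&2? no. Sum: 0
Gen 8: crossing 2x5. Both 1&2? no. Sum: 0
Gen 9: crossing 5x2. Both 1&2? no. Sum: 0
Gen 10: crossing 4x2. Both 1&2? no. Sum: 0
Gen 11: crossing 4x5. Both 1&2? no. Sum: 0
Gen 12: crossing 3x1. Both 1&2? no. Sum: 0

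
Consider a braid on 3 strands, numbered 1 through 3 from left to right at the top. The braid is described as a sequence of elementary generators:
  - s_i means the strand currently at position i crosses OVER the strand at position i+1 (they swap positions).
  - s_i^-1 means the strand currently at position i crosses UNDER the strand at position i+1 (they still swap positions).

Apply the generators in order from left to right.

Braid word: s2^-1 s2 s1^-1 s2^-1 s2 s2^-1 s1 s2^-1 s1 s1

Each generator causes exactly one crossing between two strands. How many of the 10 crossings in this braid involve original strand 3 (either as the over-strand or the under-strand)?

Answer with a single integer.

Answer: 8

Derivation:
Gen 1: crossing 2x3. Involves strand 3? yes. Count so far: 1
Gen 2: crossing 3x2. Involves strand 3? yes. Count so far: 2
Gen 3: crossing 1x2. Involves strand 3? no. Count so far: 2
Gen 4: crossing 1x3. Involves strand 3? yes. Count so far: 3
Gen 5: crossing 3x1. Involves strand 3? yes. Count so far: 4
Gen 6: crossing 1x3. Involves strand 3? yes. Count so far: 5
Gen 7: crossing 2x3. Involves strand 3? yes. Count so far: 6
Gen 8: crossing 2x1. Involves strand 3? no. Count so far: 6
Gen 9: crossing 3x1. Involves strand 3? yes. Count so far: 7
Gen 10: crossing 1x3. Involves strand 3? yes. Count so far: 8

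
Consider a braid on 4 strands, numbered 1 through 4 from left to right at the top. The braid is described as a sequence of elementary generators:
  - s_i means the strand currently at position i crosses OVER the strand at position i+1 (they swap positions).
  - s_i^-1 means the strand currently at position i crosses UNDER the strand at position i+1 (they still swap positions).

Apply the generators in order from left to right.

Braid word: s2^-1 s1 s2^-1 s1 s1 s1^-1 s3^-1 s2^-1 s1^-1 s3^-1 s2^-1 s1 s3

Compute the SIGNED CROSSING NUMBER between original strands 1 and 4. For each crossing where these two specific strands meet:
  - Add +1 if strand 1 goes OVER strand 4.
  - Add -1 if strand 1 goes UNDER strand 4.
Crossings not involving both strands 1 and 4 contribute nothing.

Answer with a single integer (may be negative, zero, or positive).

Answer: -2

Derivation:
Gen 1: crossing 2x3. Both 1&4? no. Sum: 0
Gen 2: crossing 1x3. Both 1&4? no. Sum: 0
Gen 3: crossing 1x2. Both 1&4? no. Sum: 0
Gen 4: crossing 3x2. Both 1&4? no. Sum: 0
Gen 5: crossing 2x3. Both 1&4? no. Sum: 0
Gen 6: crossing 3x2. Both 1&4? no. Sum: 0
Gen 7: 1 under 4. Both 1&4? yes. Contrib: -1. Sum: -1
Gen 8: crossing 3x4. Both 1&4? no. Sum: -1
Gen 9: crossing 2x4. Both 1&4? no. Sum: -1
Gen 10: crossing 3x1. Both 1&4? no. Sum: -1
Gen 11: crossing 2x1. Both 1&4? no. Sum: -1
Gen 12: 4 over 1. Both 1&4? yes. Contrib: -1. Sum: -2
Gen 13: crossing 2x3. Both 1&4? no. Sum: -2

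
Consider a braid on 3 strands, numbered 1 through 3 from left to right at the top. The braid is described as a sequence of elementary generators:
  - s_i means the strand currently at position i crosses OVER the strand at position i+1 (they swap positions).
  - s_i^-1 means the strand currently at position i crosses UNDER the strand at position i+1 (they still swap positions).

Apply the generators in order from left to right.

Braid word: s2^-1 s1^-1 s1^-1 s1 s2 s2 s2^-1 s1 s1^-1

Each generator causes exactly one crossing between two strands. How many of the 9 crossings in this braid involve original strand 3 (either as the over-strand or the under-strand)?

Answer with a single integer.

Gen 1: crossing 2x3. Involves strand 3? yes. Count so far: 1
Gen 2: crossing 1x3. Involves strand 3? yes. Count so far: 2
Gen 3: crossing 3x1. Involves strand 3? yes. Count so far: 3
Gen 4: crossing 1x3. Involves strand 3? yes. Count so far: 4
Gen 5: crossing 1x2. Involves strand 3? no. Count so far: 4
Gen 6: crossing 2x1. Involves strand 3? no. Count so far: 4
Gen 7: crossing 1x2. Involves strand 3? no. Count so far: 4
Gen 8: crossing 3x2. Involves strand 3? yes. Count so far: 5
Gen 9: crossing 2x3. Involves strand 3? yes. Count so far: 6

Answer: 6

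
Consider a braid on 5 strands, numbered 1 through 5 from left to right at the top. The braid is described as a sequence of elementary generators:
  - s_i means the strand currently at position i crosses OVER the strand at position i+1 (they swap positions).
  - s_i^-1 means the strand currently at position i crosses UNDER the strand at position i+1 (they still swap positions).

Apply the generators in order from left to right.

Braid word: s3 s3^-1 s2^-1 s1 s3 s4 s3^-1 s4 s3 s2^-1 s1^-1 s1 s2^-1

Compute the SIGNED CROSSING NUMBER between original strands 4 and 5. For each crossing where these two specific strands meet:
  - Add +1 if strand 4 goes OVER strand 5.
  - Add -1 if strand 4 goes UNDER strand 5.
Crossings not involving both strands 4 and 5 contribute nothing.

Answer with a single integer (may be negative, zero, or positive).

Answer: -1

Derivation:
Gen 1: crossing 3x4. Both 4&5? no. Sum: 0
Gen 2: crossing 4x3. Both 4&5? no. Sum: 0
Gen 3: crossing 2x3. Both 4&5? no. Sum: 0
Gen 4: crossing 1x3. Both 4&5? no. Sum: 0
Gen 5: crossing 2x4. Both 4&5? no. Sum: 0
Gen 6: crossing 2x5. Both 4&5? no. Sum: 0
Gen 7: 4 under 5. Both 4&5? yes. Contrib: -1. Sum: -1
Gen 8: crossing 4x2. Both 4&5? no. Sum: -1
Gen 9: crossing 5x2. Both 4&5? no. Sum: -1
Gen 10: crossing 1x2. Both 4&5? no. Sum: -1
Gen 11: crossing 3x2. Both 4&5? no. Sum: -1
Gen 12: crossing 2x3. Both 4&5? no. Sum: -1
Gen 13: crossing 2x1. Both 4&5? no. Sum: -1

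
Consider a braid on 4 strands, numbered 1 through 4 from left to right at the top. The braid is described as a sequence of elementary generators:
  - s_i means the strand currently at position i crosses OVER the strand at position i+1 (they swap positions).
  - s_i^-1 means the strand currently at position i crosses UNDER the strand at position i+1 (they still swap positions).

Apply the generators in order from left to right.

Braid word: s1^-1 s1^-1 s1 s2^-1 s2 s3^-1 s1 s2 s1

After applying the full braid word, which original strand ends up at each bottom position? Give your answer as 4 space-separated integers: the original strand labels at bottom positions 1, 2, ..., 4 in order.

Gen 1 (s1^-1): strand 1 crosses under strand 2. Perm now: [2 1 3 4]
Gen 2 (s1^-1): strand 2 crosses under strand 1. Perm now: [1 2 3 4]
Gen 3 (s1): strand 1 crosses over strand 2. Perm now: [2 1 3 4]
Gen 4 (s2^-1): strand 1 crosses under strand 3. Perm now: [2 3 1 4]
Gen 5 (s2): strand 3 crosses over strand 1. Perm now: [2 1 3 4]
Gen 6 (s3^-1): strand 3 crosses under strand 4. Perm now: [2 1 4 3]
Gen 7 (s1): strand 2 crosses over strand 1. Perm now: [1 2 4 3]
Gen 8 (s2): strand 2 crosses over strand 4. Perm now: [1 4 2 3]
Gen 9 (s1): strand 1 crosses over strand 4. Perm now: [4 1 2 3]

Answer: 4 1 2 3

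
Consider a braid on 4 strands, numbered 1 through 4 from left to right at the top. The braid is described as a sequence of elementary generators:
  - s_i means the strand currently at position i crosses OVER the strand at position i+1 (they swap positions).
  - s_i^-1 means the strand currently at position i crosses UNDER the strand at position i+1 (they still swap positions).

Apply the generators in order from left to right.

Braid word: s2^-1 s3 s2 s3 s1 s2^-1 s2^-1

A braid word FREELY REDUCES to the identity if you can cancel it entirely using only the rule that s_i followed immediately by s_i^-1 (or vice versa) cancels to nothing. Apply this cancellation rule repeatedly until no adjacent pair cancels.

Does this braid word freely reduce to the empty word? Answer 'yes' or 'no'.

Gen 1 (s2^-1): push. Stack: [s2^-1]
Gen 2 (s3): push. Stack: [s2^-1 s3]
Gen 3 (s2): push. Stack: [s2^-1 s3 s2]
Gen 4 (s3): push. Stack: [s2^-1 s3 s2 s3]
Gen 5 (s1): push. Stack: [s2^-1 s3 s2 s3 s1]
Gen 6 (s2^-1): push. Stack: [s2^-1 s3 s2 s3 s1 s2^-1]
Gen 7 (s2^-1): push. Stack: [s2^-1 s3 s2 s3 s1 s2^-1 s2^-1]
Reduced word: s2^-1 s3 s2 s3 s1 s2^-1 s2^-1

Answer: no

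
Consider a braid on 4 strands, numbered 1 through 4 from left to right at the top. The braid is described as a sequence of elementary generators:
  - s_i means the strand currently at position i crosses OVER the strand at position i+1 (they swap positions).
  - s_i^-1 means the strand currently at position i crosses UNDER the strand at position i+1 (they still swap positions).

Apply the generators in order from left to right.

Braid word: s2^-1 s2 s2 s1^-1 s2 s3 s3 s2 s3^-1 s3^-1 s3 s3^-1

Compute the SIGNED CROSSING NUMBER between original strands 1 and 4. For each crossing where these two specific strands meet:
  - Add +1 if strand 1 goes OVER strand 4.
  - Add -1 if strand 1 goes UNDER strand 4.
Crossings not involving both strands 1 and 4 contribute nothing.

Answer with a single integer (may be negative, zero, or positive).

Answer: 0

Derivation:
Gen 1: crossing 2x3. Both 1&4? no. Sum: 0
Gen 2: crossing 3x2. Both 1&4? no. Sum: 0
Gen 3: crossing 2x3. Both 1&4? no. Sum: 0
Gen 4: crossing 1x3. Both 1&4? no. Sum: 0
Gen 5: crossing 1x2. Both 1&4? no. Sum: 0
Gen 6: 1 over 4. Both 1&4? yes. Contrib: +1. Sum: 1
Gen 7: 4 over 1. Both 1&4? yes. Contrib: -1. Sum: 0
Gen 8: crossing 2x1. Both 1&4? no. Sum: 0
Gen 9: crossing 2x4. Both 1&4? no. Sum: 0
Gen 10: crossing 4x2. Both 1&4? no. Sum: 0
Gen 11: crossing 2x4. Both 1&4? no. Sum: 0
Gen 12: crossing 4x2. Both 1&4? no. Sum: 0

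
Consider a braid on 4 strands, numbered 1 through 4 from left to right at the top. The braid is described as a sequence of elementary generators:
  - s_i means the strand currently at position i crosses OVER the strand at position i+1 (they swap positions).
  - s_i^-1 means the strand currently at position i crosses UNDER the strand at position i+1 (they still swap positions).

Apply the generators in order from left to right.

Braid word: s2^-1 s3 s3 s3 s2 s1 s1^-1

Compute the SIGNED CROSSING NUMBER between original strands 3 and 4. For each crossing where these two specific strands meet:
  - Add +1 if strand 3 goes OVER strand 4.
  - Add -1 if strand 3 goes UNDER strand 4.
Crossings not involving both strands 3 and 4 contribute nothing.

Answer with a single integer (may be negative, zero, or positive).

Gen 1: crossing 2x3. Both 3&4? no. Sum: 0
Gen 2: crossing 2x4. Both 3&4? no. Sum: 0
Gen 3: crossing 4x2. Both 3&4? no. Sum: 0
Gen 4: crossing 2x4. Both 3&4? no. Sum: 0
Gen 5: 3 over 4. Both 3&4? yes. Contrib: +1. Sum: 1
Gen 6: crossing 1x4. Both 3&4? no. Sum: 1
Gen 7: crossing 4x1. Both 3&4? no. Sum: 1

Answer: 1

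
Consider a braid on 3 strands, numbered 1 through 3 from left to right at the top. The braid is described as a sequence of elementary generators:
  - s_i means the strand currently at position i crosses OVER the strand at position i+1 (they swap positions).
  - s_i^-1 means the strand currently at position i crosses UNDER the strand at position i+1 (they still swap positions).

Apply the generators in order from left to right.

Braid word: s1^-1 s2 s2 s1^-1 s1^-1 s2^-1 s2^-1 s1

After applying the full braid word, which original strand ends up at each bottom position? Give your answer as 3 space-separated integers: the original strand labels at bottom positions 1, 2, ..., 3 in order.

Gen 1 (s1^-1): strand 1 crosses under strand 2. Perm now: [2 1 3]
Gen 2 (s2): strand 1 crosses over strand 3. Perm now: [2 3 1]
Gen 3 (s2): strand 3 crosses over strand 1. Perm now: [2 1 3]
Gen 4 (s1^-1): strand 2 crosses under strand 1. Perm now: [1 2 3]
Gen 5 (s1^-1): strand 1 crosses under strand 2. Perm now: [2 1 3]
Gen 6 (s2^-1): strand 1 crosses under strand 3. Perm now: [2 3 1]
Gen 7 (s2^-1): strand 3 crosses under strand 1. Perm now: [2 1 3]
Gen 8 (s1): strand 2 crosses over strand 1. Perm now: [1 2 3]

Answer: 1 2 3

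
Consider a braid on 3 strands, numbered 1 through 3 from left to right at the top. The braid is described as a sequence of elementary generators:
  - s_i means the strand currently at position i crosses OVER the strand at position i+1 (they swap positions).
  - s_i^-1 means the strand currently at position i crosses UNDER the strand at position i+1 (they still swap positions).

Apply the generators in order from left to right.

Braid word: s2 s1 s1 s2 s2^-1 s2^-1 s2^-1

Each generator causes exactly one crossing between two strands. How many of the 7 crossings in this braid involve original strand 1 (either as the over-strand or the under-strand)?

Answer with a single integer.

Gen 1: crossing 2x3. Involves strand 1? no. Count so far: 0
Gen 2: crossing 1x3. Involves strand 1? yes. Count so far: 1
Gen 3: crossing 3x1. Involves strand 1? yes. Count so far: 2
Gen 4: crossing 3x2. Involves strand 1? no. Count so far: 2
Gen 5: crossing 2x3. Involves strand 1? no. Count so far: 2
Gen 6: crossing 3x2. Involves strand 1? no. Count so far: 2
Gen 7: crossing 2x3. Involves strand 1? no. Count so far: 2

Answer: 2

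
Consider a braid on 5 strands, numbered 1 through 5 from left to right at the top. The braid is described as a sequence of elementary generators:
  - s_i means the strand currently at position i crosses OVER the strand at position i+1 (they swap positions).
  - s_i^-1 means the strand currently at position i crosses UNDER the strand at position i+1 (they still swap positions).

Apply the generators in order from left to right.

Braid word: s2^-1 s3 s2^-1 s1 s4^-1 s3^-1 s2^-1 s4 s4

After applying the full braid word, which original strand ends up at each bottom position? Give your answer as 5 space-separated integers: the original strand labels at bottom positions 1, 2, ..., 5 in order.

Gen 1 (s2^-1): strand 2 crosses under strand 3. Perm now: [1 3 2 4 5]
Gen 2 (s3): strand 2 crosses over strand 4. Perm now: [1 3 4 2 5]
Gen 3 (s2^-1): strand 3 crosses under strand 4. Perm now: [1 4 3 2 5]
Gen 4 (s1): strand 1 crosses over strand 4. Perm now: [4 1 3 2 5]
Gen 5 (s4^-1): strand 2 crosses under strand 5. Perm now: [4 1 3 5 2]
Gen 6 (s3^-1): strand 3 crosses under strand 5. Perm now: [4 1 5 3 2]
Gen 7 (s2^-1): strand 1 crosses under strand 5. Perm now: [4 5 1 3 2]
Gen 8 (s4): strand 3 crosses over strand 2. Perm now: [4 5 1 2 3]
Gen 9 (s4): strand 2 crosses over strand 3. Perm now: [4 5 1 3 2]

Answer: 4 5 1 3 2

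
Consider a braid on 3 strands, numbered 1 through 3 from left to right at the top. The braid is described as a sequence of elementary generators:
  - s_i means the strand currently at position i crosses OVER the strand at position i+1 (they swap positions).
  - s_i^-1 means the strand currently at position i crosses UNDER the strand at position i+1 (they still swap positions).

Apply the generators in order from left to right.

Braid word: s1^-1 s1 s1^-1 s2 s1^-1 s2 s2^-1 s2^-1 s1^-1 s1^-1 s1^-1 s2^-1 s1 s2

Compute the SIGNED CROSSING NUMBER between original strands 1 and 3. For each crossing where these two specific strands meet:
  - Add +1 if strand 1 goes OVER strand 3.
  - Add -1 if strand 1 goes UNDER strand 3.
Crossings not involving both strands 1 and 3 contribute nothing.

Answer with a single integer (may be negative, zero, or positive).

Answer: 3

Derivation:
Gen 1: crossing 1x2. Both 1&3? no. Sum: 0
Gen 2: crossing 2x1. Both 1&3? no. Sum: 0
Gen 3: crossing 1x2. Both 1&3? no. Sum: 0
Gen 4: 1 over 3. Both 1&3? yes. Contrib: +1. Sum: 1
Gen 5: crossing 2x3. Both 1&3? no. Sum: 1
Gen 6: crossing 2x1. Both 1&3? no. Sum: 1
Gen 7: crossing 1x2. Both 1&3? no. Sum: 1
Gen 8: crossing 2x1. Both 1&3? no. Sum: 1
Gen 9: 3 under 1. Both 1&3? yes. Contrib: +1. Sum: 2
Gen 10: 1 under 3. Both 1&3? yes. Contrib: -1. Sum: 1
Gen 11: 3 under 1. Both 1&3? yes. Contrib: +1. Sum: 2
Gen 12: crossing 3x2. Both 1&3? no. Sum: 2
Gen 13: crossing 1x2. Both 1&3? no. Sum: 2
Gen 14: 1 over 3. Both 1&3? yes. Contrib: +1. Sum: 3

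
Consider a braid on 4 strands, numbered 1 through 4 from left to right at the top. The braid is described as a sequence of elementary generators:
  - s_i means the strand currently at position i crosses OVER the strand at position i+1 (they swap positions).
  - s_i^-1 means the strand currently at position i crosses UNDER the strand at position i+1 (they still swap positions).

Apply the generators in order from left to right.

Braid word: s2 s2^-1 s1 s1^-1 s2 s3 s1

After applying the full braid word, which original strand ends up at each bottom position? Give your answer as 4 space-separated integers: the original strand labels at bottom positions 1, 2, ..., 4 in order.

Gen 1 (s2): strand 2 crosses over strand 3. Perm now: [1 3 2 4]
Gen 2 (s2^-1): strand 3 crosses under strand 2. Perm now: [1 2 3 4]
Gen 3 (s1): strand 1 crosses over strand 2. Perm now: [2 1 3 4]
Gen 4 (s1^-1): strand 2 crosses under strand 1. Perm now: [1 2 3 4]
Gen 5 (s2): strand 2 crosses over strand 3. Perm now: [1 3 2 4]
Gen 6 (s3): strand 2 crosses over strand 4. Perm now: [1 3 4 2]
Gen 7 (s1): strand 1 crosses over strand 3. Perm now: [3 1 4 2]

Answer: 3 1 4 2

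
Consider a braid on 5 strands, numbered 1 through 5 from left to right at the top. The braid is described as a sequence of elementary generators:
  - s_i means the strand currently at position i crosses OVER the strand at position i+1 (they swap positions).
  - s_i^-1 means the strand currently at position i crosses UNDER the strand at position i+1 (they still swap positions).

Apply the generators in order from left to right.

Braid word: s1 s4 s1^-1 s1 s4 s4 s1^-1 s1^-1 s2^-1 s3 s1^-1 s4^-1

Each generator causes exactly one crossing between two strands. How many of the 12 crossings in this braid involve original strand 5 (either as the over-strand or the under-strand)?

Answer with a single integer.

Answer: 4

Derivation:
Gen 1: crossing 1x2. Involves strand 5? no. Count so far: 0
Gen 2: crossing 4x5. Involves strand 5? yes. Count so far: 1
Gen 3: crossing 2x1. Involves strand 5? no. Count so far: 1
Gen 4: crossing 1x2. Involves strand 5? no. Count so far: 1
Gen 5: crossing 5x4. Involves strand 5? yes. Count so far: 2
Gen 6: crossing 4x5. Involves strand 5? yes. Count so far: 3
Gen 7: crossing 2x1. Involves strand 5? no. Count so far: 3
Gen 8: crossing 1x2. Involves strand 5? no. Count so far: 3
Gen 9: crossing 1x3. Involves strand 5? no. Count so far: 3
Gen 10: crossing 1x5. Involves strand 5? yes. Count so far: 4
Gen 11: crossing 2x3. Involves strand 5? no. Count so far: 4
Gen 12: crossing 1x4. Involves strand 5? no. Count so far: 4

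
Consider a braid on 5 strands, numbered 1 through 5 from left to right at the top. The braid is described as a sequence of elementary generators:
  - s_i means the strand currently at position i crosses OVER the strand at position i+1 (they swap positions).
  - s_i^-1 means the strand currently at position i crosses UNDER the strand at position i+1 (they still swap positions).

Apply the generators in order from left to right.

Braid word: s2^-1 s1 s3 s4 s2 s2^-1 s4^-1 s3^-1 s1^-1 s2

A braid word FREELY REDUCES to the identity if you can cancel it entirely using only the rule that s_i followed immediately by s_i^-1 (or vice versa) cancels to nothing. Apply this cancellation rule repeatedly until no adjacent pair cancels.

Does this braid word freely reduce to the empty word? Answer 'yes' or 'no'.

Gen 1 (s2^-1): push. Stack: [s2^-1]
Gen 2 (s1): push. Stack: [s2^-1 s1]
Gen 3 (s3): push. Stack: [s2^-1 s1 s3]
Gen 4 (s4): push. Stack: [s2^-1 s1 s3 s4]
Gen 5 (s2): push. Stack: [s2^-1 s1 s3 s4 s2]
Gen 6 (s2^-1): cancels prior s2. Stack: [s2^-1 s1 s3 s4]
Gen 7 (s4^-1): cancels prior s4. Stack: [s2^-1 s1 s3]
Gen 8 (s3^-1): cancels prior s3. Stack: [s2^-1 s1]
Gen 9 (s1^-1): cancels prior s1. Stack: [s2^-1]
Gen 10 (s2): cancels prior s2^-1. Stack: []
Reduced word: (empty)

Answer: yes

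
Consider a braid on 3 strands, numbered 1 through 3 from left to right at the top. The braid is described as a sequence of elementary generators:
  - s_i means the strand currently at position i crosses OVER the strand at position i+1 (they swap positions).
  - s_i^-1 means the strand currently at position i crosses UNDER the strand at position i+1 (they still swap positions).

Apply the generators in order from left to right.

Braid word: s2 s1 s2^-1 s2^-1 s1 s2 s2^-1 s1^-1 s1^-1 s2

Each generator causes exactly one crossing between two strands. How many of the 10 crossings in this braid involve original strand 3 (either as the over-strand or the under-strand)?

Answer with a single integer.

Gen 1: crossing 2x3. Involves strand 3? yes. Count so far: 1
Gen 2: crossing 1x3. Involves strand 3? yes. Count so far: 2
Gen 3: crossing 1x2. Involves strand 3? no. Count so far: 2
Gen 4: crossing 2x1. Involves strand 3? no. Count so far: 2
Gen 5: crossing 3x1. Involves strand 3? yes. Count so far: 3
Gen 6: crossing 3x2. Involves strand 3? yes. Count so far: 4
Gen 7: crossing 2x3. Involves strand 3? yes. Count so far: 5
Gen 8: crossing 1x3. Involves strand 3? yes. Count so far: 6
Gen 9: crossing 3x1. Involves strand 3? yes. Count so far: 7
Gen 10: crossing 3x2. Involves strand 3? yes. Count so far: 8

Answer: 8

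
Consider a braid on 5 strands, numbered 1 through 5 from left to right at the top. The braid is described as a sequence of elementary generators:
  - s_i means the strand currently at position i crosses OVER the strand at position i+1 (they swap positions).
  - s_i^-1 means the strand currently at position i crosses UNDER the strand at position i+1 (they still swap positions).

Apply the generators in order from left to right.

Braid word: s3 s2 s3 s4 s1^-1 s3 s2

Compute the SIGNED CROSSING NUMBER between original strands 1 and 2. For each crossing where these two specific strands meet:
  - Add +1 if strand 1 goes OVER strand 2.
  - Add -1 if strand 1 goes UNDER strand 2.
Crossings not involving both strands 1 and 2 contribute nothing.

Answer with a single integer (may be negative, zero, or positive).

Answer: 0

Derivation:
Gen 1: crossing 3x4. Both 1&2? no. Sum: 0
Gen 2: crossing 2x4. Both 1&2? no. Sum: 0
Gen 3: crossing 2x3. Both 1&2? no. Sum: 0
Gen 4: crossing 2x5. Both 1&2? no. Sum: 0
Gen 5: crossing 1x4. Both 1&2? no. Sum: 0
Gen 6: crossing 3x5. Both 1&2? no. Sum: 0
Gen 7: crossing 1x5. Both 1&2? no. Sum: 0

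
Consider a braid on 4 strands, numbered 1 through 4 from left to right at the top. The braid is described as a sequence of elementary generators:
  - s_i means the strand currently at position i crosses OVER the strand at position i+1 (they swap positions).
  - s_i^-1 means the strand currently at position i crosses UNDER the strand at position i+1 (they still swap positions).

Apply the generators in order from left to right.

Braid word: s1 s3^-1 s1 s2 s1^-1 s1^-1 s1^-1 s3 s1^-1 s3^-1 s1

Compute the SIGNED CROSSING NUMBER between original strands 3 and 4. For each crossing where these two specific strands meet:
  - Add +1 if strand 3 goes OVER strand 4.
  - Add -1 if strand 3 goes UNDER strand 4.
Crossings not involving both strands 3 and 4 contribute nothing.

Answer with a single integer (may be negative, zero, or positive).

Answer: -1

Derivation:
Gen 1: crossing 1x2. Both 3&4? no. Sum: 0
Gen 2: 3 under 4. Both 3&4? yes. Contrib: -1. Sum: -1
Gen 3: crossing 2x1. Both 3&4? no. Sum: -1
Gen 4: crossing 2x4. Both 3&4? no. Sum: -1
Gen 5: crossing 1x4. Both 3&4? no. Sum: -1
Gen 6: crossing 4x1. Both 3&4? no. Sum: -1
Gen 7: crossing 1x4. Both 3&4? no. Sum: -1
Gen 8: crossing 2x3. Both 3&4? no. Sum: -1
Gen 9: crossing 4x1. Both 3&4? no. Sum: -1
Gen 10: crossing 3x2. Both 3&4? no. Sum: -1
Gen 11: crossing 1x4. Both 3&4? no. Sum: -1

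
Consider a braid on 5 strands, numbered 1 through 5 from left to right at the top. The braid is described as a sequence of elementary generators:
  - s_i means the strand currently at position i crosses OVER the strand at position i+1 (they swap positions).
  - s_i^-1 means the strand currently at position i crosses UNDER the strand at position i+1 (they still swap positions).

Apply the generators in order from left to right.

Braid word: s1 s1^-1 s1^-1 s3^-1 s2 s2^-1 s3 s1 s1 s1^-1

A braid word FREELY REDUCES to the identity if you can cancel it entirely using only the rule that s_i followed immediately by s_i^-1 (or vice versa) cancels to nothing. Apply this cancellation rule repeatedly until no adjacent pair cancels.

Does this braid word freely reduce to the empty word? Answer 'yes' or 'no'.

Answer: yes

Derivation:
Gen 1 (s1): push. Stack: [s1]
Gen 2 (s1^-1): cancels prior s1. Stack: []
Gen 3 (s1^-1): push. Stack: [s1^-1]
Gen 4 (s3^-1): push. Stack: [s1^-1 s3^-1]
Gen 5 (s2): push. Stack: [s1^-1 s3^-1 s2]
Gen 6 (s2^-1): cancels prior s2. Stack: [s1^-1 s3^-1]
Gen 7 (s3): cancels prior s3^-1. Stack: [s1^-1]
Gen 8 (s1): cancels prior s1^-1. Stack: []
Gen 9 (s1): push. Stack: [s1]
Gen 10 (s1^-1): cancels prior s1. Stack: []
Reduced word: (empty)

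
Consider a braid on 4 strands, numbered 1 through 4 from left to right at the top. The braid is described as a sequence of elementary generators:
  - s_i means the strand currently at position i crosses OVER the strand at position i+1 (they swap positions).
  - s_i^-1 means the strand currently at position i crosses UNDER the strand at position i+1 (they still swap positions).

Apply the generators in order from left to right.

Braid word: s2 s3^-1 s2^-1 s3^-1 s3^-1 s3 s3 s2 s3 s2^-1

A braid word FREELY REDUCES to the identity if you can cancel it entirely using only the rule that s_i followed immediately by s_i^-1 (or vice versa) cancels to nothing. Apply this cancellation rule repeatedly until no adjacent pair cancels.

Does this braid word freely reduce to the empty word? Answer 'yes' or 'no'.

Gen 1 (s2): push. Stack: [s2]
Gen 2 (s3^-1): push. Stack: [s2 s3^-1]
Gen 3 (s2^-1): push. Stack: [s2 s3^-1 s2^-1]
Gen 4 (s3^-1): push. Stack: [s2 s3^-1 s2^-1 s3^-1]
Gen 5 (s3^-1): push. Stack: [s2 s3^-1 s2^-1 s3^-1 s3^-1]
Gen 6 (s3): cancels prior s3^-1. Stack: [s2 s3^-1 s2^-1 s3^-1]
Gen 7 (s3): cancels prior s3^-1. Stack: [s2 s3^-1 s2^-1]
Gen 8 (s2): cancels prior s2^-1. Stack: [s2 s3^-1]
Gen 9 (s3): cancels prior s3^-1. Stack: [s2]
Gen 10 (s2^-1): cancels prior s2. Stack: []
Reduced word: (empty)

Answer: yes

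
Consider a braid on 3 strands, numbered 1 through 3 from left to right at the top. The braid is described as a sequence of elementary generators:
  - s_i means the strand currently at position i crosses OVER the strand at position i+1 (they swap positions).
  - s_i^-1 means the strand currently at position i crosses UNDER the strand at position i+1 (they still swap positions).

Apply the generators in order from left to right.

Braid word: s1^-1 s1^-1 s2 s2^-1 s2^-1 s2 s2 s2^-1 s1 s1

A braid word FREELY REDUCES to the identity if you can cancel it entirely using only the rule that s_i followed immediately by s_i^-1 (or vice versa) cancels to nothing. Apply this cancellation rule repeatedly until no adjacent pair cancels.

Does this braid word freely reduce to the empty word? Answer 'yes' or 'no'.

Gen 1 (s1^-1): push. Stack: [s1^-1]
Gen 2 (s1^-1): push. Stack: [s1^-1 s1^-1]
Gen 3 (s2): push. Stack: [s1^-1 s1^-1 s2]
Gen 4 (s2^-1): cancels prior s2. Stack: [s1^-1 s1^-1]
Gen 5 (s2^-1): push. Stack: [s1^-1 s1^-1 s2^-1]
Gen 6 (s2): cancels prior s2^-1. Stack: [s1^-1 s1^-1]
Gen 7 (s2): push. Stack: [s1^-1 s1^-1 s2]
Gen 8 (s2^-1): cancels prior s2. Stack: [s1^-1 s1^-1]
Gen 9 (s1): cancels prior s1^-1. Stack: [s1^-1]
Gen 10 (s1): cancels prior s1^-1. Stack: []
Reduced word: (empty)

Answer: yes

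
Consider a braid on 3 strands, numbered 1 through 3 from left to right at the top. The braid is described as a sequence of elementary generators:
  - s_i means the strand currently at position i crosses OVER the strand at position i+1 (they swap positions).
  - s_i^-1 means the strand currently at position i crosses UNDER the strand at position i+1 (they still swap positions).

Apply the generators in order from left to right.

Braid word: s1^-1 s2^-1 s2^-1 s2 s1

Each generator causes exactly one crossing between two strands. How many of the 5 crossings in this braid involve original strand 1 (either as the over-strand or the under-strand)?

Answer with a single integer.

Gen 1: crossing 1x2. Involves strand 1? yes. Count so far: 1
Gen 2: crossing 1x3. Involves strand 1? yes. Count so far: 2
Gen 3: crossing 3x1. Involves strand 1? yes. Count so far: 3
Gen 4: crossing 1x3. Involves strand 1? yes. Count so far: 4
Gen 5: crossing 2x3. Involves strand 1? no. Count so far: 4

Answer: 4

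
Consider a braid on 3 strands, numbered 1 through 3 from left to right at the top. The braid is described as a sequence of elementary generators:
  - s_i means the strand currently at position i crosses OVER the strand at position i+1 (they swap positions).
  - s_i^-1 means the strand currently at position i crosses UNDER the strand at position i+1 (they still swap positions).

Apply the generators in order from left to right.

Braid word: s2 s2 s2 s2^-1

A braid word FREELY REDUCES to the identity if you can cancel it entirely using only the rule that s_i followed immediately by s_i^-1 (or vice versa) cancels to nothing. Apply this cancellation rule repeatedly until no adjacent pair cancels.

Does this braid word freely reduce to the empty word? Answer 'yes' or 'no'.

Answer: no

Derivation:
Gen 1 (s2): push. Stack: [s2]
Gen 2 (s2): push. Stack: [s2 s2]
Gen 3 (s2): push. Stack: [s2 s2 s2]
Gen 4 (s2^-1): cancels prior s2. Stack: [s2 s2]
Reduced word: s2 s2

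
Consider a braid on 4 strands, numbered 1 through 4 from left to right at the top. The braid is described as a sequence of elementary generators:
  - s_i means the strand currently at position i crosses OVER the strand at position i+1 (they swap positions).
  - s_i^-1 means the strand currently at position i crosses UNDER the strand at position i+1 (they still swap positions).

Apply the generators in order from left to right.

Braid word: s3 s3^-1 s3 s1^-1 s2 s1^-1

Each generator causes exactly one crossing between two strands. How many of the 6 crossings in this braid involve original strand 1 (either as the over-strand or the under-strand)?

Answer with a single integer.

Gen 1: crossing 3x4. Involves strand 1? no. Count so far: 0
Gen 2: crossing 4x3. Involves strand 1? no. Count so far: 0
Gen 3: crossing 3x4. Involves strand 1? no. Count so far: 0
Gen 4: crossing 1x2. Involves strand 1? yes. Count so far: 1
Gen 5: crossing 1x4. Involves strand 1? yes. Count so far: 2
Gen 6: crossing 2x4. Involves strand 1? no. Count so far: 2

Answer: 2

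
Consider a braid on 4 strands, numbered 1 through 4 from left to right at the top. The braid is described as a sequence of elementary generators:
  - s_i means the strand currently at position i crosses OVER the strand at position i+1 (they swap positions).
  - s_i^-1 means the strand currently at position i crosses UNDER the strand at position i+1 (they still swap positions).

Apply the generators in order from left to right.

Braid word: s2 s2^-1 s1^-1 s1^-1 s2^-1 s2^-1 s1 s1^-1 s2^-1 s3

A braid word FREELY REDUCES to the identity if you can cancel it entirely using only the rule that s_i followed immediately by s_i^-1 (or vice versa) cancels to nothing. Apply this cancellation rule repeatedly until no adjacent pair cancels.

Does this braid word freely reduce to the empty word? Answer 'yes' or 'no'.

Answer: no

Derivation:
Gen 1 (s2): push. Stack: [s2]
Gen 2 (s2^-1): cancels prior s2. Stack: []
Gen 3 (s1^-1): push. Stack: [s1^-1]
Gen 4 (s1^-1): push. Stack: [s1^-1 s1^-1]
Gen 5 (s2^-1): push. Stack: [s1^-1 s1^-1 s2^-1]
Gen 6 (s2^-1): push. Stack: [s1^-1 s1^-1 s2^-1 s2^-1]
Gen 7 (s1): push. Stack: [s1^-1 s1^-1 s2^-1 s2^-1 s1]
Gen 8 (s1^-1): cancels prior s1. Stack: [s1^-1 s1^-1 s2^-1 s2^-1]
Gen 9 (s2^-1): push. Stack: [s1^-1 s1^-1 s2^-1 s2^-1 s2^-1]
Gen 10 (s3): push. Stack: [s1^-1 s1^-1 s2^-1 s2^-1 s2^-1 s3]
Reduced word: s1^-1 s1^-1 s2^-1 s2^-1 s2^-1 s3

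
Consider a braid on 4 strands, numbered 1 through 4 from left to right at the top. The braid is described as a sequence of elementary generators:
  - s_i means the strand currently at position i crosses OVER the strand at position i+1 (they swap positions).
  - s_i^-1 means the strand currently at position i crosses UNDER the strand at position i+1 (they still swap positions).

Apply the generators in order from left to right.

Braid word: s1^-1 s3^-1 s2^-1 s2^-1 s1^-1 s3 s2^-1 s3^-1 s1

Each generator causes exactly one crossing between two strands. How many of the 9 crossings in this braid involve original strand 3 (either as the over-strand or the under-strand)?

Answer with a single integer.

Gen 1: crossing 1x2. Involves strand 3? no. Count so far: 0
Gen 2: crossing 3x4. Involves strand 3? yes. Count so far: 1
Gen 3: crossing 1x4. Involves strand 3? no. Count so far: 1
Gen 4: crossing 4x1. Involves strand 3? no. Count so far: 1
Gen 5: crossing 2x1. Involves strand 3? no. Count so far: 1
Gen 6: crossing 4x3. Involves strand 3? yes. Count so far: 2
Gen 7: crossing 2x3. Involves strand 3? yes. Count so far: 3
Gen 8: crossing 2x4. Involves strand 3? no. Count so far: 3
Gen 9: crossing 1x3. Involves strand 3? yes. Count so far: 4

Answer: 4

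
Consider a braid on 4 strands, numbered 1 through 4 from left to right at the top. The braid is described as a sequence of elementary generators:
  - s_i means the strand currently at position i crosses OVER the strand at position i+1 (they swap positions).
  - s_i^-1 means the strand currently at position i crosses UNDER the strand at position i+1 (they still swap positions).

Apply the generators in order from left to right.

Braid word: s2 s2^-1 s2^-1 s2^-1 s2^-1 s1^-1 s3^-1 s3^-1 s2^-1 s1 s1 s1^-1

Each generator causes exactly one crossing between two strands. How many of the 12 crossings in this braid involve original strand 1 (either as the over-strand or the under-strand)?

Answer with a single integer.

Gen 1: crossing 2x3. Involves strand 1? no. Count so far: 0
Gen 2: crossing 3x2. Involves strand 1? no. Count so far: 0
Gen 3: crossing 2x3. Involves strand 1? no. Count so far: 0
Gen 4: crossing 3x2. Involves strand 1? no. Count so far: 0
Gen 5: crossing 2x3. Involves strand 1? no. Count so far: 0
Gen 6: crossing 1x3. Involves strand 1? yes. Count so far: 1
Gen 7: crossing 2x4. Involves strand 1? no. Count so far: 1
Gen 8: crossing 4x2. Involves strand 1? no. Count so far: 1
Gen 9: crossing 1x2. Involves strand 1? yes. Count so far: 2
Gen 10: crossing 3x2. Involves strand 1? no. Count so far: 2
Gen 11: crossing 2x3. Involves strand 1? no. Count so far: 2
Gen 12: crossing 3x2. Involves strand 1? no. Count so far: 2

Answer: 2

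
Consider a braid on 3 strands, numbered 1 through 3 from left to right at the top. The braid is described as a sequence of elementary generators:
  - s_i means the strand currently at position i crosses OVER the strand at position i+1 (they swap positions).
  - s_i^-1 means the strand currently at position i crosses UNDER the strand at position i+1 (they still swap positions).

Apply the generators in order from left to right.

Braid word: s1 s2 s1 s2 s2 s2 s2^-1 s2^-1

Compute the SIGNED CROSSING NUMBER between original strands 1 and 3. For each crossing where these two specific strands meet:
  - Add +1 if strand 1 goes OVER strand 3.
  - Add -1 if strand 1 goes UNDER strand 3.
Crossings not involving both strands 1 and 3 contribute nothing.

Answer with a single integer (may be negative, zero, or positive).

Gen 1: crossing 1x2. Both 1&3? no. Sum: 0
Gen 2: 1 over 3. Both 1&3? yes. Contrib: +1. Sum: 1
Gen 3: crossing 2x3. Both 1&3? no. Sum: 1
Gen 4: crossing 2x1. Both 1&3? no. Sum: 1
Gen 5: crossing 1x2. Both 1&3? no. Sum: 1
Gen 6: crossing 2x1. Both 1&3? no. Sum: 1
Gen 7: crossing 1x2. Both 1&3? no. Sum: 1
Gen 8: crossing 2x1. Both 1&3? no. Sum: 1

Answer: 1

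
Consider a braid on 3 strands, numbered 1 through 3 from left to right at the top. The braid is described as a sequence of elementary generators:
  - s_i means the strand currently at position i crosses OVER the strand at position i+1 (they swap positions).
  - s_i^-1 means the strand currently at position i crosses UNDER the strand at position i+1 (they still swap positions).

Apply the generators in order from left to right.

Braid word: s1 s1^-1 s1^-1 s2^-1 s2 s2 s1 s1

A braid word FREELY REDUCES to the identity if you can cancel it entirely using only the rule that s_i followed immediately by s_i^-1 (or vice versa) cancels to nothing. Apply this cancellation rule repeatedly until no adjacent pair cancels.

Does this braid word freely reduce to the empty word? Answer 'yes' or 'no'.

Gen 1 (s1): push. Stack: [s1]
Gen 2 (s1^-1): cancels prior s1. Stack: []
Gen 3 (s1^-1): push. Stack: [s1^-1]
Gen 4 (s2^-1): push. Stack: [s1^-1 s2^-1]
Gen 5 (s2): cancels prior s2^-1. Stack: [s1^-1]
Gen 6 (s2): push. Stack: [s1^-1 s2]
Gen 7 (s1): push. Stack: [s1^-1 s2 s1]
Gen 8 (s1): push. Stack: [s1^-1 s2 s1 s1]
Reduced word: s1^-1 s2 s1 s1

Answer: no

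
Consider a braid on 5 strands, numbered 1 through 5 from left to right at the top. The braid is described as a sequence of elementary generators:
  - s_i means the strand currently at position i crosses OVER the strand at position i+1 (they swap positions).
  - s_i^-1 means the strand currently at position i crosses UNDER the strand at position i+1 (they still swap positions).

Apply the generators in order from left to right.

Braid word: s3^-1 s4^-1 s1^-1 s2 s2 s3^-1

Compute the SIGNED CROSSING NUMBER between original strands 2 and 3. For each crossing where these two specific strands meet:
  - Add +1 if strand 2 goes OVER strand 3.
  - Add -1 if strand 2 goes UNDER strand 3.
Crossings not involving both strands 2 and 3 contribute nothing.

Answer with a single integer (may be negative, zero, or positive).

Gen 1: crossing 3x4. Both 2&3? no. Sum: 0
Gen 2: crossing 3x5. Both 2&3? no. Sum: 0
Gen 3: crossing 1x2. Both 2&3? no. Sum: 0
Gen 4: crossing 1x4. Both 2&3? no. Sum: 0
Gen 5: crossing 4x1. Both 2&3? no. Sum: 0
Gen 6: crossing 4x5. Both 2&3? no. Sum: 0

Answer: 0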